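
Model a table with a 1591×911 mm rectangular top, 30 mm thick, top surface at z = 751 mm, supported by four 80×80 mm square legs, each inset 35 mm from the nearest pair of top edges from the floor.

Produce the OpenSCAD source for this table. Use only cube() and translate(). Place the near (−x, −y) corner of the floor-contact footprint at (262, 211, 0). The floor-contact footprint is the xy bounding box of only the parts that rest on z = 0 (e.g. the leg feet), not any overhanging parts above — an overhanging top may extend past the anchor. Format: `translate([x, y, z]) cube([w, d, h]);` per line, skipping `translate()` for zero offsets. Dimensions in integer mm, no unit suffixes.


// leg_h = 751 - 30 = 721
translate([227, 176, 721]) cube([1591, 911, 30]);
translate([262, 211, 0]) cube([80, 80, 721]);
translate([1703, 211, 0]) cube([80, 80, 721]);
translate([262, 972, 0]) cube([80, 80, 721]);
translate([1703, 972, 0]) cube([80, 80, 721]);


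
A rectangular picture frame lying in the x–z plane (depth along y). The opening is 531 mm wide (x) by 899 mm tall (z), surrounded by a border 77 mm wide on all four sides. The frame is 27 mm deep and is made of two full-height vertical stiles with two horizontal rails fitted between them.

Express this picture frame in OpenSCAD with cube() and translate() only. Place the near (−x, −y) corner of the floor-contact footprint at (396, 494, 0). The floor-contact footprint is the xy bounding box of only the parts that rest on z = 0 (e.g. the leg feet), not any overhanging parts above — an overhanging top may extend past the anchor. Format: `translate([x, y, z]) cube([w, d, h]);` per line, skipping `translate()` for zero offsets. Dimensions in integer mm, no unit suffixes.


translate([396, 494, 0]) cube([77, 27, 1053]);
translate([1004, 494, 0]) cube([77, 27, 1053]);
translate([473, 494, 0]) cube([531, 27, 77]);
translate([473, 494, 976]) cube([531, 27, 77]);


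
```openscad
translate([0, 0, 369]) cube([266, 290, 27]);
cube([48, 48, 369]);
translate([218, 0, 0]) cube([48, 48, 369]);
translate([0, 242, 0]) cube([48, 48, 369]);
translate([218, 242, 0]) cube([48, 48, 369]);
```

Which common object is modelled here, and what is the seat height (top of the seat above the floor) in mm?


A stool. The seat height is 396 mm.

A 266×290×27 slab at z = 369 on four corner posts — a stool. The seat top is 369 + 27 = 396 mm.


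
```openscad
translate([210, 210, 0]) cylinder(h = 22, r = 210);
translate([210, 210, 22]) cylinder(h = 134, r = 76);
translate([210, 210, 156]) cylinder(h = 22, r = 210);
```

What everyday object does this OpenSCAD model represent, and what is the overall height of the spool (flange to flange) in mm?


A spool. The overall height is 178 mm.

Three coaxial cylinders, large–small–large — a spool. Two 22 mm flanges and a 134 mm core give 22 + 134 + 22 = 178 mm.


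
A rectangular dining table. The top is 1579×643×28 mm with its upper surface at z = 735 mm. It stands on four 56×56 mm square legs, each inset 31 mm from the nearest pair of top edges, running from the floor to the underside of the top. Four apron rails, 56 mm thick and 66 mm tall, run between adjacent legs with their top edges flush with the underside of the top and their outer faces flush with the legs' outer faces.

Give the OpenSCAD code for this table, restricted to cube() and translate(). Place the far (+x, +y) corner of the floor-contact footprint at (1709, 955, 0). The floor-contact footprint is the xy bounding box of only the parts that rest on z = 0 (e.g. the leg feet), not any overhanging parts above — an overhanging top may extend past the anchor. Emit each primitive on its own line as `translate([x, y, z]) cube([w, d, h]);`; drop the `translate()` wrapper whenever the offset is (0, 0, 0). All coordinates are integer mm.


translate([161, 343, 707]) cube([1579, 643, 28]);
translate([192, 374, 0]) cube([56, 56, 707]);
translate([1653, 374, 0]) cube([56, 56, 707]);
translate([192, 899, 0]) cube([56, 56, 707]);
translate([1653, 899, 0]) cube([56, 56, 707]);
translate([248, 374, 641]) cube([1405, 56, 66]);
translate([248, 899, 641]) cube([1405, 56, 66]);
translate([192, 430, 641]) cube([56, 469, 66]);
translate([1653, 430, 641]) cube([56, 469, 66]);


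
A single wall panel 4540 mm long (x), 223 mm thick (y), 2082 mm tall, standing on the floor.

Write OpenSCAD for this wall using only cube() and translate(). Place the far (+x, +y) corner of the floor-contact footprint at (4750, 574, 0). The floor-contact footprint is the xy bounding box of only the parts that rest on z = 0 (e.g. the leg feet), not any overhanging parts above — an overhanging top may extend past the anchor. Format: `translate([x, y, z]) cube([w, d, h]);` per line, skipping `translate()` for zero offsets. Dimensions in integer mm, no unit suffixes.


translate([210, 351, 0]) cube([4540, 223, 2082]);


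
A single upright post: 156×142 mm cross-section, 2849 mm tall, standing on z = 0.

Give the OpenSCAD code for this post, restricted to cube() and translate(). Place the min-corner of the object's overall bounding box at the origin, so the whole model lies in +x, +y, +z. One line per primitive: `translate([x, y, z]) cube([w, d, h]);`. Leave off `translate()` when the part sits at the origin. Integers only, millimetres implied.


cube([156, 142, 2849]);


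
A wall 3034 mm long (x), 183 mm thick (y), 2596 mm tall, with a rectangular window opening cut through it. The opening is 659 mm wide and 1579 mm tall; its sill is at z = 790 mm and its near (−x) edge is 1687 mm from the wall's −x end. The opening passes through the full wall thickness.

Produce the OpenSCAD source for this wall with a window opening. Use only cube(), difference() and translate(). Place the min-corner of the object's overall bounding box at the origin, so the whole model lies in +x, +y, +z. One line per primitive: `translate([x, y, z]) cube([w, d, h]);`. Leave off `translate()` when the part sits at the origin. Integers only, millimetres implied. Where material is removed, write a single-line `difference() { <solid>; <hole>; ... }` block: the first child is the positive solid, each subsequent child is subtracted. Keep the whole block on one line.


difference() { cube([3034, 183, 2596]); translate([1687, 0, 790]) cube([659, 183, 1579]); }


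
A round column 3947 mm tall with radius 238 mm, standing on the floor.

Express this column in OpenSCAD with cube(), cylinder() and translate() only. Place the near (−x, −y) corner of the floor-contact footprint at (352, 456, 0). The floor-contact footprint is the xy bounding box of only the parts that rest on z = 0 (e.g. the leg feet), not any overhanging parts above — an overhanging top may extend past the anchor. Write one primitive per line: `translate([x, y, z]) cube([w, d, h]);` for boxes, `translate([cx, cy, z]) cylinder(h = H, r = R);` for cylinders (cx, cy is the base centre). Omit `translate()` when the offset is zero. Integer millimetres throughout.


translate([590, 694, 0]) cylinder(h = 3947, r = 238);


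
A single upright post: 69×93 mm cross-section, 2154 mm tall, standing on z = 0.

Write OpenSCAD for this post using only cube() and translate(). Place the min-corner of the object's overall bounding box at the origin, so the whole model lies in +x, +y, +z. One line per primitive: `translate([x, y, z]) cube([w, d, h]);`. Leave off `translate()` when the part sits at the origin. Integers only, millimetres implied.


cube([69, 93, 2154]);


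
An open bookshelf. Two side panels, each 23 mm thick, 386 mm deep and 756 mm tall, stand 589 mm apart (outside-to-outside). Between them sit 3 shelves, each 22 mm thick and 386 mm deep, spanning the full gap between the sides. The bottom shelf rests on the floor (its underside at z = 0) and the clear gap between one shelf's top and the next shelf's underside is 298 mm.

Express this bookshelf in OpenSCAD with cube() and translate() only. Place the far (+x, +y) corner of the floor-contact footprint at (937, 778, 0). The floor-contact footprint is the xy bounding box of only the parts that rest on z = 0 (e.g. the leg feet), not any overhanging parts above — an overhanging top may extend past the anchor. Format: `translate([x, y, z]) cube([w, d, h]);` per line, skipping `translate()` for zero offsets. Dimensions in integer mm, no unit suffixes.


translate([348, 392, 0]) cube([23, 386, 756]);
translate([914, 392, 0]) cube([23, 386, 756]);
translate([371, 392, 0]) cube([543, 386, 22]);
translate([371, 392, 320]) cube([543, 386, 22]);
translate([371, 392, 640]) cube([543, 386, 22]);


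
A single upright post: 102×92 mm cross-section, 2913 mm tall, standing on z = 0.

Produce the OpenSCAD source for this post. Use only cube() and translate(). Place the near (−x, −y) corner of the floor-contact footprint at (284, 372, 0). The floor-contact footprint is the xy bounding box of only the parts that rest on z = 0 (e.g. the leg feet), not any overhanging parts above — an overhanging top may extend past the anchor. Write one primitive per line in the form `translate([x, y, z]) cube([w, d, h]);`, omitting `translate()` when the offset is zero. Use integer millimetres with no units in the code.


translate([284, 372, 0]) cube([102, 92, 2913]);


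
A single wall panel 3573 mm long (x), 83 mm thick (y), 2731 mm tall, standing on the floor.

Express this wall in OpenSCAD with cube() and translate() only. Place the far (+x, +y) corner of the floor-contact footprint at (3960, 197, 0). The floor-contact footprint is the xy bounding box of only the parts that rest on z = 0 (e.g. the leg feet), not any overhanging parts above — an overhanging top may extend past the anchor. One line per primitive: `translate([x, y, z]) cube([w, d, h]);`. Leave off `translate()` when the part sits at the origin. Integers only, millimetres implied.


translate([387, 114, 0]) cube([3573, 83, 2731]);


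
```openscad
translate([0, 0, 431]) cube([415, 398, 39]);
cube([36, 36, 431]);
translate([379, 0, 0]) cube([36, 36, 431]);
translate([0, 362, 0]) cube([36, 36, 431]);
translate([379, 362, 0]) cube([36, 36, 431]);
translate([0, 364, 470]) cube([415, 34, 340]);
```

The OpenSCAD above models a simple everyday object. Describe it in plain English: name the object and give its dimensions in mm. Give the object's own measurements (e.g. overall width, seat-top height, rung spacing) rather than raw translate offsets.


A chair. The seat is a 415×398×39 mm slab with its top at z = 470 mm, on four 36×36 mm corner legs (flush with the seat edges, standing on z = 0). A flat backrest 34 mm thick, 340 mm tall, spans the full seat width and rises from the seat top along its +y edge, rear face flush with the rear of the seat.


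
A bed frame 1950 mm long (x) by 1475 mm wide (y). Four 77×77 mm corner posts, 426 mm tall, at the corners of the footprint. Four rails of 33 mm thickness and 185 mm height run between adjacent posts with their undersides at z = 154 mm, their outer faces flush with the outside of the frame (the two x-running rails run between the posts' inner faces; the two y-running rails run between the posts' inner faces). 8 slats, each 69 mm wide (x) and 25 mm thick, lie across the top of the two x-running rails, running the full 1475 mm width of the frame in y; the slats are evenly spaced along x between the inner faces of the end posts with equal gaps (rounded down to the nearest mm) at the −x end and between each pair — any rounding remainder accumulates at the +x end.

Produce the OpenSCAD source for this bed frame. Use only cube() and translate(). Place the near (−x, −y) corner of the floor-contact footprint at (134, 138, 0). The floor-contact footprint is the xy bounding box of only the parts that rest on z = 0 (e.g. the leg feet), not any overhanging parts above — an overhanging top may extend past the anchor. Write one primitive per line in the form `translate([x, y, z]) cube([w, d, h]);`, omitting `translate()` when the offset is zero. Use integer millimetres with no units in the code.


translate([134, 138, 0]) cube([77, 77, 426]);
translate([134, 1536, 0]) cube([77, 77, 426]);
translate([2007, 138, 0]) cube([77, 77, 426]);
translate([2007, 1536, 0]) cube([77, 77, 426]);
translate([211, 138, 154]) cube([1796, 33, 185]);
translate([211, 1580, 154]) cube([1796, 33, 185]);
translate([134, 215, 154]) cube([33, 1321, 185]);
translate([2051, 215, 154]) cube([33, 1321, 185]);
translate([349, 138, 339]) cube([69, 1475, 25]);
translate([556, 138, 339]) cube([69, 1475, 25]);
translate([763, 138, 339]) cube([69, 1475, 25]);
translate([970, 138, 339]) cube([69, 1475, 25]);
translate([1177, 138, 339]) cube([69, 1475, 25]);
translate([1384, 138, 339]) cube([69, 1475, 25]);
translate([1591, 138, 339]) cube([69, 1475, 25]);
translate([1798, 138, 339]) cube([69, 1475, 25]);


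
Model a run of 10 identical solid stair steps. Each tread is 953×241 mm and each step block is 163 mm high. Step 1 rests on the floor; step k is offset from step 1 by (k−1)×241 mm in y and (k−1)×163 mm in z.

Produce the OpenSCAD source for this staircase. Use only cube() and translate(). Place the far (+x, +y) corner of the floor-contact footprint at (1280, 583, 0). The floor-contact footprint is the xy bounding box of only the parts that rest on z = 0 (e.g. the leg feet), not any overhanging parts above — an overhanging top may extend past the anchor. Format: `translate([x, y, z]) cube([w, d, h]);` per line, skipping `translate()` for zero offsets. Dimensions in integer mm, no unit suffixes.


translate([327, 342, 0]) cube([953, 241, 163]);
translate([327, 583, 163]) cube([953, 241, 163]);
translate([327, 824, 326]) cube([953, 241, 163]);
translate([327, 1065, 489]) cube([953, 241, 163]);
translate([327, 1306, 652]) cube([953, 241, 163]);
translate([327, 1547, 815]) cube([953, 241, 163]);
translate([327, 1788, 978]) cube([953, 241, 163]);
translate([327, 2029, 1141]) cube([953, 241, 163]);
translate([327, 2270, 1304]) cube([953, 241, 163]);
translate([327, 2511, 1467]) cube([953, 241, 163]);


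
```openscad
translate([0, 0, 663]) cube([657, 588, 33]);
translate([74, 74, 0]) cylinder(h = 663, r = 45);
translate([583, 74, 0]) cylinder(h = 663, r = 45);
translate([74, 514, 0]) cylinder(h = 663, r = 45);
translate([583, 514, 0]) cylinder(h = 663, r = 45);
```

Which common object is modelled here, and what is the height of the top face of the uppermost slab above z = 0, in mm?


A table. The table height is 696 mm.

A 657×588×33 slab sits at z = 663 on four Ø90 mm round legs — a table. The top surface is at 663 + 33 = 696 mm.


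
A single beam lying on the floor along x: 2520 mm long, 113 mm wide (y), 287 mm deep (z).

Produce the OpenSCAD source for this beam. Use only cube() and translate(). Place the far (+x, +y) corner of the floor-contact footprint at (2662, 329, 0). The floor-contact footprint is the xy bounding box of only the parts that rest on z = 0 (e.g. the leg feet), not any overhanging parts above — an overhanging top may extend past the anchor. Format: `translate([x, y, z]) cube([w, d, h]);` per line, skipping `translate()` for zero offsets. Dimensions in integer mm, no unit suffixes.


translate([142, 216, 0]) cube([2520, 113, 287]);


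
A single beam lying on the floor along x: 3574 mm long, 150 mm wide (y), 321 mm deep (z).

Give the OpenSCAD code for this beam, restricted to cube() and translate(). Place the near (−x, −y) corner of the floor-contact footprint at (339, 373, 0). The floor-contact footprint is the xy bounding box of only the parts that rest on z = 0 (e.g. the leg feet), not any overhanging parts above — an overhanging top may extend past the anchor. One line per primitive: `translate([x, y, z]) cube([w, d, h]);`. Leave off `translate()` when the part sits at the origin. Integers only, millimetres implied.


translate([339, 373, 0]) cube([3574, 150, 321]);


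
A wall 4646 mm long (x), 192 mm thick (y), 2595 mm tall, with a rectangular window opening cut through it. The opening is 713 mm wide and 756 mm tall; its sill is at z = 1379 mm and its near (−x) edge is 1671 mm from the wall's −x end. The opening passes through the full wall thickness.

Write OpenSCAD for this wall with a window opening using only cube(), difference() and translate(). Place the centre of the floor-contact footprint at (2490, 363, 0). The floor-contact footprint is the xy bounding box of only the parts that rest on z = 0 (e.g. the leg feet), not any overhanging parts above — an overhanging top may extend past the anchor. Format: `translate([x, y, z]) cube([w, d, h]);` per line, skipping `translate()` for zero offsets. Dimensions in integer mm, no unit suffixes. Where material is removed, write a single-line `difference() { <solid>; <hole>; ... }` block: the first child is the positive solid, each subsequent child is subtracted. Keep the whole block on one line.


difference() { translate([167, 267, 0]) cube([4646, 192, 2595]); translate([1838, 267, 1379]) cube([713, 192, 756]); }


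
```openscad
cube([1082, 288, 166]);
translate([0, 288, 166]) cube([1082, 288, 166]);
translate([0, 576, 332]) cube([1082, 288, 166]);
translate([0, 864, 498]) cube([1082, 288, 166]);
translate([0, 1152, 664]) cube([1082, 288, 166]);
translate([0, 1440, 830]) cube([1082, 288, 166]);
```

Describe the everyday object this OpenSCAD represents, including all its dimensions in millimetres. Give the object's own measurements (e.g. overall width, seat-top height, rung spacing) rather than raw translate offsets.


A straight staircase of 6 solid steps. Each step is 1082 mm wide (x), 288 mm deep (y, the going) and 166 mm tall (the rise). The first step rests on the floor; each subsequent step sits one going further in +y and one rise higher in +z, directly behind and above the previous step with no overlap.


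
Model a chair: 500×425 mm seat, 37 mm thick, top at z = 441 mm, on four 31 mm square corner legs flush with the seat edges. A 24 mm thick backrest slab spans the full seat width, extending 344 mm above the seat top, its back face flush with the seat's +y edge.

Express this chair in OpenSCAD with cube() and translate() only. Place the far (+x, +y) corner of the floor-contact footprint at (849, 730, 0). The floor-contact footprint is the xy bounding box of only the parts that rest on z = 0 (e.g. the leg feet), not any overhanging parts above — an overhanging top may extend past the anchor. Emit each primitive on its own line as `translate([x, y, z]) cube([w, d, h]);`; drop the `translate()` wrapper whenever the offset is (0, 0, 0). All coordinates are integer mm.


translate([349, 305, 404]) cube([500, 425, 37]);
translate([349, 305, 0]) cube([31, 31, 404]);
translate([818, 305, 0]) cube([31, 31, 404]);
translate([349, 699, 0]) cube([31, 31, 404]);
translate([818, 699, 0]) cube([31, 31, 404]);
translate([349, 706, 441]) cube([500, 24, 344]);


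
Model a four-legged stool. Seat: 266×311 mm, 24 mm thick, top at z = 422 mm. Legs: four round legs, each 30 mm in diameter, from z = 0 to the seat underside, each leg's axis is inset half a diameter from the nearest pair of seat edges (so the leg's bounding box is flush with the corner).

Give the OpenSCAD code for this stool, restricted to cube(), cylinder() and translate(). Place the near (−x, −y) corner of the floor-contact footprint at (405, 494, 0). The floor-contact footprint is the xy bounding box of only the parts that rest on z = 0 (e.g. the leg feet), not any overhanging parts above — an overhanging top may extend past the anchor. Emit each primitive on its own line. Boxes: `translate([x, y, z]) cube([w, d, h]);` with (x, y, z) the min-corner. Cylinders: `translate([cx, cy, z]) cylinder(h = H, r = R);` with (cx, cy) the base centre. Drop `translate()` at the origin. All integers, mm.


translate([405, 494, 398]) cube([266, 311, 24]);
translate([420, 509, 0]) cylinder(h = 398, r = 15);
translate([656, 509, 0]) cylinder(h = 398, r = 15);
translate([420, 790, 0]) cylinder(h = 398, r = 15);
translate([656, 790, 0]) cylinder(h = 398, r = 15);


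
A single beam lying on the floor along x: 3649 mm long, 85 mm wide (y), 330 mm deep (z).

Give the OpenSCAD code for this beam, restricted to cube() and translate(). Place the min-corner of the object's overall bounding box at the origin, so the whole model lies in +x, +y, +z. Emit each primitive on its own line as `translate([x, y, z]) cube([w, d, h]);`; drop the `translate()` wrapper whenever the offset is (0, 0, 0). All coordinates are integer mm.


cube([3649, 85, 330]);


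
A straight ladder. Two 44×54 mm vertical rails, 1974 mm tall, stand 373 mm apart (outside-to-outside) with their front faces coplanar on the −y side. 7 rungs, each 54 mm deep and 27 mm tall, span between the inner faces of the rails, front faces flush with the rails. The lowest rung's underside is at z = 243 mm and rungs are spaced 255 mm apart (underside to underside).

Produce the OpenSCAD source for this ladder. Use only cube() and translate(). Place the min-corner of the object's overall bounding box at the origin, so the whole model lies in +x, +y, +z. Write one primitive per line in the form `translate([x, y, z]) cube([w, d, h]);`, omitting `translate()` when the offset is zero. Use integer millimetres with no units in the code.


// rung span = 373 - 2*44 = 285
// rung[k] z = 243 + k*255
cube([44, 54, 1974]);
translate([329, 0, 0]) cube([44, 54, 1974]);
translate([44, 0, 243]) cube([285, 54, 27]);
translate([44, 0, 498]) cube([285, 54, 27]);
translate([44, 0, 753]) cube([285, 54, 27]);
translate([44, 0, 1008]) cube([285, 54, 27]);
translate([44, 0, 1263]) cube([285, 54, 27]);
translate([44, 0, 1518]) cube([285, 54, 27]);
translate([44, 0, 1773]) cube([285, 54, 27]);


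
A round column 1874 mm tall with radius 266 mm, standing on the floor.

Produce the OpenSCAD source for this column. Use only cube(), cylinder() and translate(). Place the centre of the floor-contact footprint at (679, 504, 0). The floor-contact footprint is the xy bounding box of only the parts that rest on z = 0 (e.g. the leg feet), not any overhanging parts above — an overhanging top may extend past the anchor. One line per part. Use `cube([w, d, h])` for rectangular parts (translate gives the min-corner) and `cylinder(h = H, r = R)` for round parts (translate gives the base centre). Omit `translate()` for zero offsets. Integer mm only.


translate([679, 504, 0]) cylinder(h = 1874, r = 266);


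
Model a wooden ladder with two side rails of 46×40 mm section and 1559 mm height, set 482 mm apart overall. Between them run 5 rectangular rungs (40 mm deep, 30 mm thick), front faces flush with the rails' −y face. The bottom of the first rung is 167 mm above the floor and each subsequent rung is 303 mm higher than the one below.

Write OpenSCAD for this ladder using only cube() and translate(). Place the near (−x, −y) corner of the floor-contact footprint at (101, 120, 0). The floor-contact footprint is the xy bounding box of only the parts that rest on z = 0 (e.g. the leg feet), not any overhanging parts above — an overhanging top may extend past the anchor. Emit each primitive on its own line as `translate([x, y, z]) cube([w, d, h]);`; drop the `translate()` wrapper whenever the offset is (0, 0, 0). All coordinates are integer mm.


// rung span = 482 - 2*46 = 390
// rung[k] z = 167 + k*303
translate([101, 120, 0]) cube([46, 40, 1559]);
translate([537, 120, 0]) cube([46, 40, 1559]);
translate([147, 120, 167]) cube([390, 40, 30]);
translate([147, 120, 470]) cube([390, 40, 30]);
translate([147, 120, 773]) cube([390, 40, 30]);
translate([147, 120, 1076]) cube([390, 40, 30]);
translate([147, 120, 1379]) cube([390, 40, 30]);


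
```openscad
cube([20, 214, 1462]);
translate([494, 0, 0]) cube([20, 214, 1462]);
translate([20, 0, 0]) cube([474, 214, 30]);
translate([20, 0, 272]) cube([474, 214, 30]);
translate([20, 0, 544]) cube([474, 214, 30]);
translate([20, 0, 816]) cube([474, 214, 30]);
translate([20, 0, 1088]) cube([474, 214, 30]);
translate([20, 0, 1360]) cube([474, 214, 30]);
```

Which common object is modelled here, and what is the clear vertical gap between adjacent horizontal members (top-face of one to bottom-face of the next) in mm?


A bookshelf. The clear shelf gap is 242 mm.

Two tall side panels with 6 horizontal boards between them — a bookshelf. The first two shelf undersides are at z = 0 and z = 272; with shelf thickness 30, the clear gap is 272 − 0 − 30 = 242 mm.


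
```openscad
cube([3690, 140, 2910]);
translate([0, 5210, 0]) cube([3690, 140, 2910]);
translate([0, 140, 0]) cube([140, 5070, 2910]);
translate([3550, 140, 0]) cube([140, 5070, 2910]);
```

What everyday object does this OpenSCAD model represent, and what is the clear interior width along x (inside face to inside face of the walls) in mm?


A house (or room) frame. The interior width is 3410 mm.

Four 2910 mm walls enclosing a rectangle with no floor or roof — a room or house frame. Outside width is 3690 mm and wall thickness is 140 mm, so the interior width is 3690 − 2 × 140 = 3410 mm.


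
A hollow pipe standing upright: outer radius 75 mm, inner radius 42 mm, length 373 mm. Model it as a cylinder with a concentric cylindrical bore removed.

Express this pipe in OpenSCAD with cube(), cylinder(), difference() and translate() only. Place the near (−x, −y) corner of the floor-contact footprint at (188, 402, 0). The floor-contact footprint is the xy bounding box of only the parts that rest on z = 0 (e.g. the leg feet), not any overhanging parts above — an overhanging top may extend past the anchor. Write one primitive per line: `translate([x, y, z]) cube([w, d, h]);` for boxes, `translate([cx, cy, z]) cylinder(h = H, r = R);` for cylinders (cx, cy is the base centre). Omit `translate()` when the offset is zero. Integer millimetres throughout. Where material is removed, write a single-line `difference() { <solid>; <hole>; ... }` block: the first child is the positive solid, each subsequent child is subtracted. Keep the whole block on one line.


difference() { translate([263, 477, 0]) cylinder(h = 373, r = 75); translate([263, 477, 0]) cylinder(h = 373, r = 42); }


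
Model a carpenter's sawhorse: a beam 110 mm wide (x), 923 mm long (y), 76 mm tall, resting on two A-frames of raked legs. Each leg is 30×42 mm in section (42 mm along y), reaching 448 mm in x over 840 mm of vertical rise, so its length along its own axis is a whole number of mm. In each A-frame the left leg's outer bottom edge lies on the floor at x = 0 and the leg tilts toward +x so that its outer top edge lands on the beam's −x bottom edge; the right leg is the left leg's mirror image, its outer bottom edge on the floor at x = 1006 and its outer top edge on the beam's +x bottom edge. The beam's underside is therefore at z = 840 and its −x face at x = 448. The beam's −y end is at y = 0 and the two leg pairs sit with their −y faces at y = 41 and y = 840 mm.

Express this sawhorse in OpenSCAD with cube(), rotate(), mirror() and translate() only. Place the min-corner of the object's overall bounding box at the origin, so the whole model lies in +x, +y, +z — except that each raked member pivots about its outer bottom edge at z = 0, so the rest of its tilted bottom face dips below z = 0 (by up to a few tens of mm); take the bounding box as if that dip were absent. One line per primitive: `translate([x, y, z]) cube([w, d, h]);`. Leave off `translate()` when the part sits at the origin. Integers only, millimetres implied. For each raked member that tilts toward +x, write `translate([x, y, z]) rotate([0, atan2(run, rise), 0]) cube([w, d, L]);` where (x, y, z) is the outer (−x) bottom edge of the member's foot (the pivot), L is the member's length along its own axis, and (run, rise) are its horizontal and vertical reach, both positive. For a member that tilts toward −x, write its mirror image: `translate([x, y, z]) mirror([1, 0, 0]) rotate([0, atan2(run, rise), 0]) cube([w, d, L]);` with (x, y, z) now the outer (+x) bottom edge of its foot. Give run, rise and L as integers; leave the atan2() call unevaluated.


translate([448, 0, 840]) cube([110, 923, 76]);
translate([0, 41, 0]) rotate([0, atan2(448, 840), 0]) cube([30, 42, 952]);
translate([1006, 41, 0]) mirror([1, 0, 0]) rotate([0, atan2(448, 840), 0]) cube([30, 42, 952]);
translate([0, 840, 0]) rotate([0, atan2(448, 840), 0]) cube([30, 42, 952]);
translate([1006, 840, 0]) mirror([1, 0, 0]) rotate([0, atan2(448, 840), 0]) cube([30, 42, 952]);


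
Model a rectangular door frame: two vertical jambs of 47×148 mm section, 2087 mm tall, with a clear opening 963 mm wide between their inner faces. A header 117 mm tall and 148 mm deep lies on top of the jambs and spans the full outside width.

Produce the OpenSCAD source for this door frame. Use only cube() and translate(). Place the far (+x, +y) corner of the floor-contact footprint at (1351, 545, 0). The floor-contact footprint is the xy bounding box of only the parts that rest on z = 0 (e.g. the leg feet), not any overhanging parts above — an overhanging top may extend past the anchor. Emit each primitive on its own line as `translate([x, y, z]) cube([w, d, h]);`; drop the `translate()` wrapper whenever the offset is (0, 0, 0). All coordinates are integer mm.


translate([294, 397, 0]) cube([47, 148, 2087]);
translate([1304, 397, 0]) cube([47, 148, 2087]);
translate([294, 397, 2087]) cube([1057, 148, 117]);


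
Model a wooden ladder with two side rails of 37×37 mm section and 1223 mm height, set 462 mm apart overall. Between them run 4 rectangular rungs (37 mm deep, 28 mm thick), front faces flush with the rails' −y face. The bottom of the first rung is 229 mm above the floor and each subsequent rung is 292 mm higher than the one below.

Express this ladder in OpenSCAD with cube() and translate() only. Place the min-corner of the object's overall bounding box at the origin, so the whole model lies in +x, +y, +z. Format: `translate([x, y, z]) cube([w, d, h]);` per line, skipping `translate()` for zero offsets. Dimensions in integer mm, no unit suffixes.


cube([37, 37, 1223]);
translate([425, 0, 0]) cube([37, 37, 1223]);
translate([37, 0, 229]) cube([388, 37, 28]);
translate([37, 0, 521]) cube([388, 37, 28]);
translate([37, 0, 813]) cube([388, 37, 28]);
translate([37, 0, 1105]) cube([388, 37, 28]);


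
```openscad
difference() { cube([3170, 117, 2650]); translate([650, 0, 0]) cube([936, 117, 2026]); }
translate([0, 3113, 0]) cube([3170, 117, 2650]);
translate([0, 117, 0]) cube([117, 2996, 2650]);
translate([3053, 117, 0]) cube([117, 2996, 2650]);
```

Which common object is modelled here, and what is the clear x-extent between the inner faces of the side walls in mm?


A single room. The interior width is 2936 mm.

Four walls enclosing a rectangle with a door in the front wall — a room. Outside width 3170 minus two 117 mm walls gives 2936 mm.


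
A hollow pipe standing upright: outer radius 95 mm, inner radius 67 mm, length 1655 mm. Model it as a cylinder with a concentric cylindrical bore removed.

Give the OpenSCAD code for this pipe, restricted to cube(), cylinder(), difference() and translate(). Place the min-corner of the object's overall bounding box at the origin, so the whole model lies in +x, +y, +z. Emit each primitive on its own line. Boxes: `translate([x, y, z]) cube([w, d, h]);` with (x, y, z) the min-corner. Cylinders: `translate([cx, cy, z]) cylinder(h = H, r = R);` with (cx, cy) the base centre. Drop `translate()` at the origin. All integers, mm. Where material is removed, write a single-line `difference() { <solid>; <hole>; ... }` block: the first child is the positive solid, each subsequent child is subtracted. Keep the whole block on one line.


difference() { translate([95, 95, 0]) cylinder(h = 1655, r = 95); translate([95, 95, 0]) cylinder(h = 1655, r = 67); }


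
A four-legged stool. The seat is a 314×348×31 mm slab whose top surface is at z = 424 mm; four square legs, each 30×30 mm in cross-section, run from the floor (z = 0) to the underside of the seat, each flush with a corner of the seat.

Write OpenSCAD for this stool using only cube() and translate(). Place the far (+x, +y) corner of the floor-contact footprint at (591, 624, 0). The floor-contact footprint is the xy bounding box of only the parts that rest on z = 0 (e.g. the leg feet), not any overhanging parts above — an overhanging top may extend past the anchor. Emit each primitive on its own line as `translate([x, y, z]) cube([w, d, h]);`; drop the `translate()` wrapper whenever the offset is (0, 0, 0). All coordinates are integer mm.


// leg_h = 424 - 31 = 393
translate([277, 276, 393]) cube([314, 348, 31]);
translate([277, 276, 0]) cube([30, 30, 393]);
translate([561, 276, 0]) cube([30, 30, 393]);
translate([277, 594, 0]) cube([30, 30, 393]);
translate([561, 594, 0]) cube([30, 30, 393]);


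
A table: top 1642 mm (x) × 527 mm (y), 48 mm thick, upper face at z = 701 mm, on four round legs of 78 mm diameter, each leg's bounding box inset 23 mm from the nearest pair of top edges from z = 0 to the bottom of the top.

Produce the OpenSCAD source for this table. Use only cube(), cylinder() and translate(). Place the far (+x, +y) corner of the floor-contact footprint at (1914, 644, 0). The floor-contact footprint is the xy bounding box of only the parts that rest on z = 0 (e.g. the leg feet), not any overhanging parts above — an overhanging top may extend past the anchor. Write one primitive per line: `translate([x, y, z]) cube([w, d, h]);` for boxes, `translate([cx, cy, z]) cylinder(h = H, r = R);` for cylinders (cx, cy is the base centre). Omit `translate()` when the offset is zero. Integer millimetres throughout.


translate([295, 140, 653]) cube([1642, 527, 48]);
translate([357, 202, 0]) cylinder(h = 653, r = 39);
translate([1875, 202, 0]) cylinder(h = 653, r = 39);
translate([357, 605, 0]) cylinder(h = 653, r = 39);
translate([1875, 605, 0]) cylinder(h = 653, r = 39);


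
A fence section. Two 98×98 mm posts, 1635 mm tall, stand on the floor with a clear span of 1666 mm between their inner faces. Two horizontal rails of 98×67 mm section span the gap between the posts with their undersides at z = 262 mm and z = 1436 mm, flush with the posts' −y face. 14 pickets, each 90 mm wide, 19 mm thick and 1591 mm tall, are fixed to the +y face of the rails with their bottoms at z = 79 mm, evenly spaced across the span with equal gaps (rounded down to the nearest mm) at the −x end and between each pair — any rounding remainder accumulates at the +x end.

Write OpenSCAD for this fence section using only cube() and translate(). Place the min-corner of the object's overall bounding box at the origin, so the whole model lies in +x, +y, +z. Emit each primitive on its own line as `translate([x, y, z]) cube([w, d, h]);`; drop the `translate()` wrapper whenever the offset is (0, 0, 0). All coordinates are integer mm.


cube([98, 98, 1635]);
translate([1764, 0, 0]) cube([98, 98, 1635]);
translate([98, 0, 262]) cube([1666, 98, 67]);
translate([98, 0, 1436]) cube([1666, 98, 67]);
translate([125, 98, 79]) cube([90, 19, 1591]);
translate([242, 98, 79]) cube([90, 19, 1591]);
translate([359, 98, 79]) cube([90, 19, 1591]);
translate([476, 98, 79]) cube([90, 19, 1591]);
translate([593, 98, 79]) cube([90, 19, 1591]);
translate([710, 98, 79]) cube([90, 19, 1591]);
translate([827, 98, 79]) cube([90, 19, 1591]);
translate([944, 98, 79]) cube([90, 19, 1591]);
translate([1061, 98, 79]) cube([90, 19, 1591]);
translate([1178, 98, 79]) cube([90, 19, 1591]);
translate([1295, 98, 79]) cube([90, 19, 1591]);
translate([1412, 98, 79]) cube([90, 19, 1591]);
translate([1529, 98, 79]) cube([90, 19, 1591]);
translate([1646, 98, 79]) cube([90, 19, 1591]);


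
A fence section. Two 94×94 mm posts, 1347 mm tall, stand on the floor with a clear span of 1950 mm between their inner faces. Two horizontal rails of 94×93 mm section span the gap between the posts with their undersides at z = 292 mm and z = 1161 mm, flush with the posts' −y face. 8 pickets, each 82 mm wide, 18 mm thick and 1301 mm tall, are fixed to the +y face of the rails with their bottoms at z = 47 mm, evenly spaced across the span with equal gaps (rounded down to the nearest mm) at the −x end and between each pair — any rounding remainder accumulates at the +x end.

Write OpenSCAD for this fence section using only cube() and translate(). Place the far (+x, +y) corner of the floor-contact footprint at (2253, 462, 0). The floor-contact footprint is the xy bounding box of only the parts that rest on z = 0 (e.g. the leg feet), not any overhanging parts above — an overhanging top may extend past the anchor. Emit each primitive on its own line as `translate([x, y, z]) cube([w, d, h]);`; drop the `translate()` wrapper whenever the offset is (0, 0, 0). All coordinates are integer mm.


translate([115, 368, 0]) cube([94, 94, 1347]);
translate([2159, 368, 0]) cube([94, 94, 1347]);
translate([209, 368, 292]) cube([1950, 94, 93]);
translate([209, 368, 1161]) cube([1950, 94, 93]);
translate([352, 462, 47]) cube([82, 18, 1301]);
translate([577, 462, 47]) cube([82, 18, 1301]);
translate([802, 462, 47]) cube([82, 18, 1301]);
translate([1027, 462, 47]) cube([82, 18, 1301]);
translate([1252, 462, 47]) cube([82, 18, 1301]);
translate([1477, 462, 47]) cube([82, 18, 1301]);
translate([1702, 462, 47]) cube([82, 18, 1301]);
translate([1927, 462, 47]) cube([82, 18, 1301]);


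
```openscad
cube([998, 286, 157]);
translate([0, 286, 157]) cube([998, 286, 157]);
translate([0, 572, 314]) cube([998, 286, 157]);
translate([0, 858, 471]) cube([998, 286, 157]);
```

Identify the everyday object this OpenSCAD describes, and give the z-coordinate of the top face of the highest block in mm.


A staircase. The total rise is 628 mm.

4 identical blocks, each offset up and back from the previous — a staircase. Each step is 157 mm tall and there are 4 of them, so the total rise is 4 × 157 = 628 mm.


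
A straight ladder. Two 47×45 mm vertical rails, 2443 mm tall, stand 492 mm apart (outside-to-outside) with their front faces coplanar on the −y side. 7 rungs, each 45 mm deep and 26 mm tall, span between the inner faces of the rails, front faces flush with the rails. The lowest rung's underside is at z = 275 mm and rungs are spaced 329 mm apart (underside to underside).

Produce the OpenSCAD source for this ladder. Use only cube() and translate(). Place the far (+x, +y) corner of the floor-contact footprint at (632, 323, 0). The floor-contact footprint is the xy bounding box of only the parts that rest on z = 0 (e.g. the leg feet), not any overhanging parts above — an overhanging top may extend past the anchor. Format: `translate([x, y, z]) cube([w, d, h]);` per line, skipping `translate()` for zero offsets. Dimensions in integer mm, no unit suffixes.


translate([140, 278, 0]) cube([47, 45, 2443]);
translate([585, 278, 0]) cube([47, 45, 2443]);
translate([187, 278, 275]) cube([398, 45, 26]);
translate([187, 278, 604]) cube([398, 45, 26]);
translate([187, 278, 933]) cube([398, 45, 26]);
translate([187, 278, 1262]) cube([398, 45, 26]);
translate([187, 278, 1591]) cube([398, 45, 26]);
translate([187, 278, 1920]) cube([398, 45, 26]);
translate([187, 278, 2249]) cube([398, 45, 26]);


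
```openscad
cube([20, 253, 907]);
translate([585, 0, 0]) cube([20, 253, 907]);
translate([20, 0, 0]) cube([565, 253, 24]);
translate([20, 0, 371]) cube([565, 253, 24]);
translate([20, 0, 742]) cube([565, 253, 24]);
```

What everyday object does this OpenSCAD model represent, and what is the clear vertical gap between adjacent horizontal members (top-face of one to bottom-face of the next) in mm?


A bookshelf. The clear shelf gap is 347 mm.

Two tall side panels with 3 horizontal boards between them — a bookshelf. The first two shelf undersides are at z = 0 and z = 371; with shelf thickness 24, the clear gap is 371 − 0 − 24 = 347 mm.


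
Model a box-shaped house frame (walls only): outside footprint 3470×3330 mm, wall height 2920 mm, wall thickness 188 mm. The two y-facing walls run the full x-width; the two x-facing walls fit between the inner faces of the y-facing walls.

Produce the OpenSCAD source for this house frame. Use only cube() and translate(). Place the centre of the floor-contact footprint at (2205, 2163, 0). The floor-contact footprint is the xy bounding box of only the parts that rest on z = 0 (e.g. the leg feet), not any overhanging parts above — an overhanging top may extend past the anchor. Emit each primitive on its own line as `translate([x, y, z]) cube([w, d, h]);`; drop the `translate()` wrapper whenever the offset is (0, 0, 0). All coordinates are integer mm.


translate([470, 498, 0]) cube([3470, 188, 2920]);
translate([470, 3640, 0]) cube([3470, 188, 2920]);
translate([470, 686, 0]) cube([188, 2954, 2920]);
translate([3752, 686, 0]) cube([188, 2954, 2920]);
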